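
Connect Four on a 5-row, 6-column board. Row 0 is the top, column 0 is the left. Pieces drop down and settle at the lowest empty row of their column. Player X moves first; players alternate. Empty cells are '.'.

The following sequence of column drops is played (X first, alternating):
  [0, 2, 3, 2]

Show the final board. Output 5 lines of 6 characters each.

Answer: ......
......
......
..O...
X.OX..

Derivation:
Move 1: X drops in col 0, lands at row 4
Move 2: O drops in col 2, lands at row 4
Move 3: X drops in col 3, lands at row 4
Move 4: O drops in col 2, lands at row 3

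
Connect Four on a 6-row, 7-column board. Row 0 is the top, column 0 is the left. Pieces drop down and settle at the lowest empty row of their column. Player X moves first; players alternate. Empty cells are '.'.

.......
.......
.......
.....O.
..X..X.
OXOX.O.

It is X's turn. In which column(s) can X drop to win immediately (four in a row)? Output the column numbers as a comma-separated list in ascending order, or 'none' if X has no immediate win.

Answer: none

Derivation:
col 0: drop X → no win
col 1: drop X → no win
col 2: drop X → no win
col 3: drop X → no win
col 4: drop X → no win
col 5: drop X → no win
col 6: drop X → no win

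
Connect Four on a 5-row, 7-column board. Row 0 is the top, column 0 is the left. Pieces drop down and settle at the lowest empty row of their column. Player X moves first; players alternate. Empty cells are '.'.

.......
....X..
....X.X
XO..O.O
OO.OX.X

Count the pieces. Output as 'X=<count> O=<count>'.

X=6 O=6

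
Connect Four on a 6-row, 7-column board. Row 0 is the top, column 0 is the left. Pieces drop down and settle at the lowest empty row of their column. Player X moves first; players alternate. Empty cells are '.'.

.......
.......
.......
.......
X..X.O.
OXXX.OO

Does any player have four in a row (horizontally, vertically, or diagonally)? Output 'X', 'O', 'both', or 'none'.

none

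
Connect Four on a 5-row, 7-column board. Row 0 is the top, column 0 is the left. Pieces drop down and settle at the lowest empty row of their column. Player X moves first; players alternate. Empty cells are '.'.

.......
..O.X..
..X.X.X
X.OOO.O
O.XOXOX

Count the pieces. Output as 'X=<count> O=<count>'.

X=8 O=8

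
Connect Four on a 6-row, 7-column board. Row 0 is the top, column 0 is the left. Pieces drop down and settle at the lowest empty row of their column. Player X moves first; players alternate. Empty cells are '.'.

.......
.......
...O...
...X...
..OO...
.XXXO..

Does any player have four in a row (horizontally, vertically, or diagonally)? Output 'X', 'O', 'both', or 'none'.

none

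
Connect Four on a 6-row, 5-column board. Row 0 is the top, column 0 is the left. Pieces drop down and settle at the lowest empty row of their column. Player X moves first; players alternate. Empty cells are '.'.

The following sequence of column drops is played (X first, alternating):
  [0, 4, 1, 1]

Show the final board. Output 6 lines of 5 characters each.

Move 1: X drops in col 0, lands at row 5
Move 2: O drops in col 4, lands at row 5
Move 3: X drops in col 1, lands at row 5
Move 4: O drops in col 1, lands at row 4

Answer: .....
.....
.....
.....
.O...
XX..O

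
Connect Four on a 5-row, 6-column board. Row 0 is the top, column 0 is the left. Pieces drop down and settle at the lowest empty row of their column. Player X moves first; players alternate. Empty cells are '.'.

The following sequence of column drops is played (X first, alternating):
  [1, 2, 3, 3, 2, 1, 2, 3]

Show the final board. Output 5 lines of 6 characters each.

Move 1: X drops in col 1, lands at row 4
Move 2: O drops in col 2, lands at row 4
Move 3: X drops in col 3, lands at row 4
Move 4: O drops in col 3, lands at row 3
Move 5: X drops in col 2, lands at row 3
Move 6: O drops in col 1, lands at row 3
Move 7: X drops in col 2, lands at row 2
Move 8: O drops in col 3, lands at row 2

Answer: ......
......
..XO..
.OXO..
.XOX..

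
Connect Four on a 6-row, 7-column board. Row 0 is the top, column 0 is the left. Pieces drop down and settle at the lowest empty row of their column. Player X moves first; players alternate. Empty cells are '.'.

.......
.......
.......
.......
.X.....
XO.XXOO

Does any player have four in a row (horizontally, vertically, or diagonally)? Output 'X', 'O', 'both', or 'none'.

none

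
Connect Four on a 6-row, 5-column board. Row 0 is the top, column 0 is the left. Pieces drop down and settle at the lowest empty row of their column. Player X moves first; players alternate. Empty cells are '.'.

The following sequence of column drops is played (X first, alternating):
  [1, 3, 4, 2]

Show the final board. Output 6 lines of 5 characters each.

Move 1: X drops in col 1, lands at row 5
Move 2: O drops in col 3, lands at row 5
Move 3: X drops in col 4, lands at row 5
Move 4: O drops in col 2, lands at row 5

Answer: .....
.....
.....
.....
.....
.XOOX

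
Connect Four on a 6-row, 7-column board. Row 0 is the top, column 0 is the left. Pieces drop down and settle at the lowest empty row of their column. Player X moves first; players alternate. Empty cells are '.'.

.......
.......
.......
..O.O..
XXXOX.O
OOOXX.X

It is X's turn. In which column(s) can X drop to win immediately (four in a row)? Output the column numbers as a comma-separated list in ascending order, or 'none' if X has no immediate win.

col 0: drop X → no win
col 1: drop X → no win
col 2: drop X → no win
col 3: drop X → no win
col 4: drop X → no win
col 5: drop X → WIN!
col 6: drop X → no win

Answer: 5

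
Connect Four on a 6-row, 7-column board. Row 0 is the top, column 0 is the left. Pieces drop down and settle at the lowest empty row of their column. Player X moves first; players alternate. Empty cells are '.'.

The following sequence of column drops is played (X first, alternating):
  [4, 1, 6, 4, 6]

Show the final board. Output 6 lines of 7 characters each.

Move 1: X drops in col 4, lands at row 5
Move 2: O drops in col 1, lands at row 5
Move 3: X drops in col 6, lands at row 5
Move 4: O drops in col 4, lands at row 4
Move 5: X drops in col 6, lands at row 4

Answer: .......
.......
.......
.......
....O.X
.O..X.X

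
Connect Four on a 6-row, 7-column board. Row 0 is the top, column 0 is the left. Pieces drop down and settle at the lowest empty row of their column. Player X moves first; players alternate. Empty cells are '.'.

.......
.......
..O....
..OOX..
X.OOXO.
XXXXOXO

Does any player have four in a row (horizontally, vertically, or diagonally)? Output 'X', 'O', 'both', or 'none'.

X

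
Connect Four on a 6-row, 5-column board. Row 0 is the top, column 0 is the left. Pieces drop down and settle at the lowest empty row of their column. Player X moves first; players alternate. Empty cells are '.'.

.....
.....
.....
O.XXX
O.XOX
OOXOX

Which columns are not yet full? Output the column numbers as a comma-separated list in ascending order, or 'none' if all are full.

Answer: 0,1,2,3,4

Derivation:
col 0: top cell = '.' → open
col 1: top cell = '.' → open
col 2: top cell = '.' → open
col 3: top cell = '.' → open
col 4: top cell = '.' → open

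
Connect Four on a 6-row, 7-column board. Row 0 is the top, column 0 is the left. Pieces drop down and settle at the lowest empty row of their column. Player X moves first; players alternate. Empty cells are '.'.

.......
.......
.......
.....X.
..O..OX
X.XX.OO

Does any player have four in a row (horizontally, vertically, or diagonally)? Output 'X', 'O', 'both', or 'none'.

none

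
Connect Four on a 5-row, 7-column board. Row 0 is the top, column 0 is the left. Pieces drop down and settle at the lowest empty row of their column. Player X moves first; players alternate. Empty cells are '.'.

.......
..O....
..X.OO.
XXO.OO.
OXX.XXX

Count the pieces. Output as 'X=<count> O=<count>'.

X=8 O=7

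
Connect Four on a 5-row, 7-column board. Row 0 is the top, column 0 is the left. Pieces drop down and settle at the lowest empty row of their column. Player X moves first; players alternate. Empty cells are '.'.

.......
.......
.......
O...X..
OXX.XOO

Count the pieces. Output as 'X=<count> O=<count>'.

X=4 O=4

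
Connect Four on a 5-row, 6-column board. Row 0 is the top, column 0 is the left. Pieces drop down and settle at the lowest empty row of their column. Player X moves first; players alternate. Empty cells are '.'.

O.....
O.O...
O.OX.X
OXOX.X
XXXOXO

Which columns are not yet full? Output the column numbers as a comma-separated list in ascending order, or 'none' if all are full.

Answer: 1,2,3,4,5

Derivation:
col 0: top cell = 'O' → FULL
col 1: top cell = '.' → open
col 2: top cell = '.' → open
col 3: top cell = '.' → open
col 4: top cell = '.' → open
col 5: top cell = '.' → open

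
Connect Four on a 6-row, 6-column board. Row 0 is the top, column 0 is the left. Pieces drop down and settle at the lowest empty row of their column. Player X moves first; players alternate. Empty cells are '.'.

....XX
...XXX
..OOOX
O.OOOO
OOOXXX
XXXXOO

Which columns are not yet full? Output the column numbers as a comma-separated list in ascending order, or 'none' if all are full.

col 0: top cell = '.' → open
col 1: top cell = '.' → open
col 2: top cell = '.' → open
col 3: top cell = '.' → open
col 4: top cell = 'X' → FULL
col 5: top cell = 'X' → FULL

Answer: 0,1,2,3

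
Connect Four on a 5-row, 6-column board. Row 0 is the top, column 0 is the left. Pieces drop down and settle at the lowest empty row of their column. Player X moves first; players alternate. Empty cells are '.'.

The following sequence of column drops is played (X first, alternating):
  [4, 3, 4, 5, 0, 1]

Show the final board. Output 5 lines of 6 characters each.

Answer: ......
......
......
....X.
XO.OXO

Derivation:
Move 1: X drops in col 4, lands at row 4
Move 2: O drops in col 3, lands at row 4
Move 3: X drops in col 4, lands at row 3
Move 4: O drops in col 5, lands at row 4
Move 5: X drops in col 0, lands at row 4
Move 6: O drops in col 1, lands at row 4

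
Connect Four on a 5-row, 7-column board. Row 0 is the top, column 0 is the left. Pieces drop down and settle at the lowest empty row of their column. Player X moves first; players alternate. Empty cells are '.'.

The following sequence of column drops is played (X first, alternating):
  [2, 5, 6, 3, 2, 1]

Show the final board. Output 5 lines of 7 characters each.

Move 1: X drops in col 2, lands at row 4
Move 2: O drops in col 5, lands at row 4
Move 3: X drops in col 6, lands at row 4
Move 4: O drops in col 3, lands at row 4
Move 5: X drops in col 2, lands at row 3
Move 6: O drops in col 1, lands at row 4

Answer: .......
.......
.......
..X....
.OXO.OX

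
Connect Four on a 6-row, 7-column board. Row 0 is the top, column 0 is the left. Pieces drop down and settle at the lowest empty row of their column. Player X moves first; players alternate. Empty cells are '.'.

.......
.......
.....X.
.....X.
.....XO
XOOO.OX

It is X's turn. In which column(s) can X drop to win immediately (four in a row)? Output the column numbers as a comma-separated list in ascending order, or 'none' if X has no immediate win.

col 0: drop X → no win
col 1: drop X → no win
col 2: drop X → no win
col 3: drop X → no win
col 4: drop X → no win
col 5: drop X → WIN!
col 6: drop X → no win

Answer: 5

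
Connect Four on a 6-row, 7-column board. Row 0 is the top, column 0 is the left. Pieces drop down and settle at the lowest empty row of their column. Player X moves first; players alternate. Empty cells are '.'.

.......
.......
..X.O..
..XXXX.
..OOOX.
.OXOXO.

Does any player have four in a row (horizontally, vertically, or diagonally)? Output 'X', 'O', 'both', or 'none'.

X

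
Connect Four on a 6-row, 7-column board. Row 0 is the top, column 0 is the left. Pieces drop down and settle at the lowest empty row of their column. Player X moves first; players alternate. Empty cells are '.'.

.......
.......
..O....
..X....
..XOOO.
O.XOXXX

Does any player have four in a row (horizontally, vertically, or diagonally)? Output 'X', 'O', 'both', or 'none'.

none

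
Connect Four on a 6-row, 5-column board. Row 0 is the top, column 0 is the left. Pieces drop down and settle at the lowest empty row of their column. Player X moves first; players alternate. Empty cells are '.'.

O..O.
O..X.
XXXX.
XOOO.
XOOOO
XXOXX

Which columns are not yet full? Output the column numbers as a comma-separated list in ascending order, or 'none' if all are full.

Answer: 1,2,4

Derivation:
col 0: top cell = 'O' → FULL
col 1: top cell = '.' → open
col 2: top cell = '.' → open
col 3: top cell = 'O' → FULL
col 4: top cell = '.' → open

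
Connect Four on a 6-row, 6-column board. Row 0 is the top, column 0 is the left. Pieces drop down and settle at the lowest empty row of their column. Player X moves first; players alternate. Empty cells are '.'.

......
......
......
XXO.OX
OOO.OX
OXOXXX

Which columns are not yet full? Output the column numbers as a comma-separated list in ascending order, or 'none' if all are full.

Answer: 0,1,2,3,4,5

Derivation:
col 0: top cell = '.' → open
col 1: top cell = '.' → open
col 2: top cell = '.' → open
col 3: top cell = '.' → open
col 4: top cell = '.' → open
col 5: top cell = '.' → open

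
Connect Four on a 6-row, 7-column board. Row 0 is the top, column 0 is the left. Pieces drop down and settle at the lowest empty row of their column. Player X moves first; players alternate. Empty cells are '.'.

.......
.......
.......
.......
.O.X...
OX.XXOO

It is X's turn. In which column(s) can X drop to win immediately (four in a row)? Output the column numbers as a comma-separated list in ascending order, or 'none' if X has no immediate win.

Answer: 2

Derivation:
col 0: drop X → no win
col 1: drop X → no win
col 2: drop X → WIN!
col 3: drop X → no win
col 4: drop X → no win
col 5: drop X → no win
col 6: drop X → no win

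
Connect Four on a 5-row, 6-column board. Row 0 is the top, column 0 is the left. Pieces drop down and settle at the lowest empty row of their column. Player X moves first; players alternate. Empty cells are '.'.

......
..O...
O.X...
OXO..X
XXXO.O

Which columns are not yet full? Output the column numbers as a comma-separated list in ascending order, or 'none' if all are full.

Answer: 0,1,2,3,4,5

Derivation:
col 0: top cell = '.' → open
col 1: top cell = '.' → open
col 2: top cell = '.' → open
col 3: top cell = '.' → open
col 4: top cell = '.' → open
col 5: top cell = '.' → open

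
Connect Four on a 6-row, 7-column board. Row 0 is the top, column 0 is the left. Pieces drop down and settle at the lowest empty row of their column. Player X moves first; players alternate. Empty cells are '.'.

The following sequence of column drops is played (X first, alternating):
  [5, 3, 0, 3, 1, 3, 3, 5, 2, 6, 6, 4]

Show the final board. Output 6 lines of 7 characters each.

Answer: .......
.......
...X...
...O...
...O.OX
XXXOOXO

Derivation:
Move 1: X drops in col 5, lands at row 5
Move 2: O drops in col 3, lands at row 5
Move 3: X drops in col 0, lands at row 5
Move 4: O drops in col 3, lands at row 4
Move 5: X drops in col 1, lands at row 5
Move 6: O drops in col 3, lands at row 3
Move 7: X drops in col 3, lands at row 2
Move 8: O drops in col 5, lands at row 4
Move 9: X drops in col 2, lands at row 5
Move 10: O drops in col 6, lands at row 5
Move 11: X drops in col 6, lands at row 4
Move 12: O drops in col 4, lands at row 5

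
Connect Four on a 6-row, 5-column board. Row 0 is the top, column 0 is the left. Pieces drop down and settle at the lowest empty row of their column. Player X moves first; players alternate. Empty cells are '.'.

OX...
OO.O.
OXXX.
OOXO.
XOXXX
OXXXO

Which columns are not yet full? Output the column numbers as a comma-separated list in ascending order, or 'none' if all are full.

Answer: 2,3,4

Derivation:
col 0: top cell = 'O' → FULL
col 1: top cell = 'X' → FULL
col 2: top cell = '.' → open
col 3: top cell = '.' → open
col 4: top cell = '.' → open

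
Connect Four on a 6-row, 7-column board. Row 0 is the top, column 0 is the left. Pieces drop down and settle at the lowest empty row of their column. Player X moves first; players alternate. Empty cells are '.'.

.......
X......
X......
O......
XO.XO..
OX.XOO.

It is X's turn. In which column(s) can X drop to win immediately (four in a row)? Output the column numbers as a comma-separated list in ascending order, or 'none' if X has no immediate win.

col 0: drop X → no win
col 1: drop X → no win
col 2: drop X → no win
col 3: drop X → no win
col 4: drop X → no win
col 5: drop X → no win
col 6: drop X → no win

Answer: none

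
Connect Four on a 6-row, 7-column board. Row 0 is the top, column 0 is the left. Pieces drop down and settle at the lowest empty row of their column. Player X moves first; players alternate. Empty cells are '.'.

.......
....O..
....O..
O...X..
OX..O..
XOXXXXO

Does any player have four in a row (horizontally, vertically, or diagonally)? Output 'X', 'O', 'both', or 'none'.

X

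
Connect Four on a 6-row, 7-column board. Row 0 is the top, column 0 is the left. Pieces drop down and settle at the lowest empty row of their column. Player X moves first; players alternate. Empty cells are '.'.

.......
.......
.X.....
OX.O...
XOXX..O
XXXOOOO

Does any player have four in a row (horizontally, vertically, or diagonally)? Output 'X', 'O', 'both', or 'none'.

O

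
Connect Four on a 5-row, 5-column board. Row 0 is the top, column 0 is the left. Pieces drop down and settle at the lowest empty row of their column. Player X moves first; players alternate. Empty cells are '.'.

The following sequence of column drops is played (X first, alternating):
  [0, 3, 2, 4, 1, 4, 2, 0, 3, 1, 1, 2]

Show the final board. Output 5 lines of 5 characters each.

Answer: .....
.....
.XO..
OOXXO
XXXOO

Derivation:
Move 1: X drops in col 0, lands at row 4
Move 2: O drops in col 3, lands at row 4
Move 3: X drops in col 2, lands at row 4
Move 4: O drops in col 4, lands at row 4
Move 5: X drops in col 1, lands at row 4
Move 6: O drops in col 4, lands at row 3
Move 7: X drops in col 2, lands at row 3
Move 8: O drops in col 0, lands at row 3
Move 9: X drops in col 3, lands at row 3
Move 10: O drops in col 1, lands at row 3
Move 11: X drops in col 1, lands at row 2
Move 12: O drops in col 2, lands at row 2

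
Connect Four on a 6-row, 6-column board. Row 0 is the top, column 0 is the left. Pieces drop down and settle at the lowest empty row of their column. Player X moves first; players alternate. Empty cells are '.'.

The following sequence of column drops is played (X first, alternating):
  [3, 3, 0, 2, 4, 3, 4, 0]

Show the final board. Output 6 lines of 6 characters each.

Answer: ......
......
......
...O..
O..OX.
X.OXX.

Derivation:
Move 1: X drops in col 3, lands at row 5
Move 2: O drops in col 3, lands at row 4
Move 3: X drops in col 0, lands at row 5
Move 4: O drops in col 2, lands at row 5
Move 5: X drops in col 4, lands at row 5
Move 6: O drops in col 3, lands at row 3
Move 7: X drops in col 4, lands at row 4
Move 8: O drops in col 0, lands at row 4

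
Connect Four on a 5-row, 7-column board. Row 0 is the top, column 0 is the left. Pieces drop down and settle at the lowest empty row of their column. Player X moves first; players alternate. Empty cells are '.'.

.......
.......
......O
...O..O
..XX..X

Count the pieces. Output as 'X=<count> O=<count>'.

X=3 O=3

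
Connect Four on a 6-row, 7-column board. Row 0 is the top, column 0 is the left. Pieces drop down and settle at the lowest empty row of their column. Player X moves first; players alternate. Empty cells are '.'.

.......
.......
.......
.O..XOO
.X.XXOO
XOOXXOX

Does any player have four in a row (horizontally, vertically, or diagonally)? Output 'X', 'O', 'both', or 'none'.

none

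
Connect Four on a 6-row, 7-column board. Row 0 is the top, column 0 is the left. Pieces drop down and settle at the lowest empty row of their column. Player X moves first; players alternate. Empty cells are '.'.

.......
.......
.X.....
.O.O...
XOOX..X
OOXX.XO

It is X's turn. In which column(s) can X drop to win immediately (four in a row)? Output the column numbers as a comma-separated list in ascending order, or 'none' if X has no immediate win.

col 0: drop X → no win
col 1: drop X → no win
col 2: drop X → no win
col 3: drop X → no win
col 4: drop X → WIN!
col 5: drop X → no win
col 6: drop X → no win

Answer: 4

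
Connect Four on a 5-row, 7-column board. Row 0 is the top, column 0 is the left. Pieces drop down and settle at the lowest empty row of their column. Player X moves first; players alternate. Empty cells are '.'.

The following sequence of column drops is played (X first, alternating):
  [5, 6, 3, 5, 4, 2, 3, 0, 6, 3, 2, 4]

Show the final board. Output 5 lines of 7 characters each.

Move 1: X drops in col 5, lands at row 4
Move 2: O drops in col 6, lands at row 4
Move 3: X drops in col 3, lands at row 4
Move 4: O drops in col 5, lands at row 3
Move 5: X drops in col 4, lands at row 4
Move 6: O drops in col 2, lands at row 4
Move 7: X drops in col 3, lands at row 3
Move 8: O drops in col 0, lands at row 4
Move 9: X drops in col 6, lands at row 3
Move 10: O drops in col 3, lands at row 2
Move 11: X drops in col 2, lands at row 3
Move 12: O drops in col 4, lands at row 3

Answer: .......
.......
...O...
..XXOOX
O.OXXXO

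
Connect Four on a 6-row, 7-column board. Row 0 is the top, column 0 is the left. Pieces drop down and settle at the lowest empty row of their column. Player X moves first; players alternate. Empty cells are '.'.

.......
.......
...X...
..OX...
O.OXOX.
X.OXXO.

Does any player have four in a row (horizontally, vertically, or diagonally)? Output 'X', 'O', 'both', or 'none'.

X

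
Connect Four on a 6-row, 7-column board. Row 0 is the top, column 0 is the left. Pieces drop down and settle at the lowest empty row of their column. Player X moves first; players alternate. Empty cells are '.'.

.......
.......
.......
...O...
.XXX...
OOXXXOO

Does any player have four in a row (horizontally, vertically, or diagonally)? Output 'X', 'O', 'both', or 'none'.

none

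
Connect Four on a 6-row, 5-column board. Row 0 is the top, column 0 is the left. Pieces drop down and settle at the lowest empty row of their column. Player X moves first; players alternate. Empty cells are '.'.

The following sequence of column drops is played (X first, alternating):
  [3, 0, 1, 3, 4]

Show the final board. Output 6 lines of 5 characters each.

Answer: .....
.....
.....
.....
...O.
OX.XX

Derivation:
Move 1: X drops in col 3, lands at row 5
Move 2: O drops in col 0, lands at row 5
Move 3: X drops in col 1, lands at row 5
Move 4: O drops in col 3, lands at row 4
Move 5: X drops in col 4, lands at row 5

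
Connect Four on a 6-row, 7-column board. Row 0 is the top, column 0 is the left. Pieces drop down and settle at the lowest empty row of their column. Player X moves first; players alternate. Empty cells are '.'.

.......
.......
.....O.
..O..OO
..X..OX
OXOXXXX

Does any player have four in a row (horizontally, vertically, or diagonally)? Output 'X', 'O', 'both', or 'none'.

X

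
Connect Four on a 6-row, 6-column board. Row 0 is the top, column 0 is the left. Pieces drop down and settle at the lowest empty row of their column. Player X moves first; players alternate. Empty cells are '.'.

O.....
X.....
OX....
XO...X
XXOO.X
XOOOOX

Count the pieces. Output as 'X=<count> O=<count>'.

X=9 O=9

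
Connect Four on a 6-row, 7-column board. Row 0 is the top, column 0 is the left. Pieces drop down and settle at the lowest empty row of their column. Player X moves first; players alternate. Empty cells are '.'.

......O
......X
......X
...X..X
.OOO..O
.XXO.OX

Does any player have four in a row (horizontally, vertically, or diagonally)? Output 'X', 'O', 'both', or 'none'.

none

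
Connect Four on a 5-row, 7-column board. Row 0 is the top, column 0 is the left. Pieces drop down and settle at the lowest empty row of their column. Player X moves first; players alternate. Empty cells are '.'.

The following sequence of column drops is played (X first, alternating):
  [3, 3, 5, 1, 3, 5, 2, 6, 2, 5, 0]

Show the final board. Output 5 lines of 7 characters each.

Answer: .......
.......
...X.O.
..XO.O.
XOXX.XO

Derivation:
Move 1: X drops in col 3, lands at row 4
Move 2: O drops in col 3, lands at row 3
Move 3: X drops in col 5, lands at row 4
Move 4: O drops in col 1, lands at row 4
Move 5: X drops in col 3, lands at row 2
Move 6: O drops in col 5, lands at row 3
Move 7: X drops in col 2, lands at row 4
Move 8: O drops in col 6, lands at row 4
Move 9: X drops in col 2, lands at row 3
Move 10: O drops in col 5, lands at row 2
Move 11: X drops in col 0, lands at row 4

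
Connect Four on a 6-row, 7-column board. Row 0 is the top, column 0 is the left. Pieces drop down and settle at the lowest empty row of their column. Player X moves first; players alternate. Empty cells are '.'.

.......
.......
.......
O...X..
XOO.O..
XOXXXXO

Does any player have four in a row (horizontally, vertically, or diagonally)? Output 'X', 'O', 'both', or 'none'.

X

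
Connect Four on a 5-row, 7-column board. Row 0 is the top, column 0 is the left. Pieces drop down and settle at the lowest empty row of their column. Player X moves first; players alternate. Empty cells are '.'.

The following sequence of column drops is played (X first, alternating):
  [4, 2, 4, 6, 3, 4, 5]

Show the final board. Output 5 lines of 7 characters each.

Move 1: X drops in col 4, lands at row 4
Move 2: O drops in col 2, lands at row 4
Move 3: X drops in col 4, lands at row 3
Move 4: O drops in col 6, lands at row 4
Move 5: X drops in col 3, lands at row 4
Move 6: O drops in col 4, lands at row 2
Move 7: X drops in col 5, lands at row 4

Answer: .......
.......
....O..
....X..
..OXXXO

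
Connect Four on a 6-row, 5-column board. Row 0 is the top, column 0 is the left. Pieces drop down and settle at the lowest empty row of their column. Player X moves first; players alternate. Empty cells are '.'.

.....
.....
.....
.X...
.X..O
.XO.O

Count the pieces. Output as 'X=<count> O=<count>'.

X=3 O=3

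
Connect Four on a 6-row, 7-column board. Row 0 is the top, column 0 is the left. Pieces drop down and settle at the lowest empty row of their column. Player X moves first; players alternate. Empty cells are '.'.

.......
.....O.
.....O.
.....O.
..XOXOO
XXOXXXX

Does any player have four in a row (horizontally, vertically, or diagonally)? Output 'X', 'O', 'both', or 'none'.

both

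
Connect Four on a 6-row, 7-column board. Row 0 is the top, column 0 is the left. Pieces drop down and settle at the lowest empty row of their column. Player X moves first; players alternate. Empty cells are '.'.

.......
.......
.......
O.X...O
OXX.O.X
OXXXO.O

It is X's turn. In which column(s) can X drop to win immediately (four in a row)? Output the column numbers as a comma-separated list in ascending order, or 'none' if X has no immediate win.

Answer: 2

Derivation:
col 0: drop X → no win
col 1: drop X → no win
col 2: drop X → WIN!
col 3: drop X → no win
col 4: drop X → no win
col 5: drop X → no win
col 6: drop X → no win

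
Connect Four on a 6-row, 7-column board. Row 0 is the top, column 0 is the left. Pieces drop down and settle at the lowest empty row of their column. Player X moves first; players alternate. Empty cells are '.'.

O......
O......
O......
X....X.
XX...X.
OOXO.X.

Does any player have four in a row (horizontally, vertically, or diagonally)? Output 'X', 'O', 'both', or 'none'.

none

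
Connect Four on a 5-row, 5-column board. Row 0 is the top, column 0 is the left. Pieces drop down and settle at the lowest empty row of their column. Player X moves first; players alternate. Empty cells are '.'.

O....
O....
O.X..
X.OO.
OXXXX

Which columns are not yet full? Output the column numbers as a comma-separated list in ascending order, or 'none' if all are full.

Answer: 1,2,3,4

Derivation:
col 0: top cell = 'O' → FULL
col 1: top cell = '.' → open
col 2: top cell = '.' → open
col 3: top cell = '.' → open
col 4: top cell = '.' → open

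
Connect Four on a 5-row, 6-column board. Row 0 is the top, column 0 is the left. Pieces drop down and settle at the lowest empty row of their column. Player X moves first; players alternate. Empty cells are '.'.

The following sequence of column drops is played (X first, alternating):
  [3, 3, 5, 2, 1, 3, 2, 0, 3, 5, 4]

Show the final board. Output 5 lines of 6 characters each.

Answer: ......
...X..
...O..
..XO.O
OXOXXX

Derivation:
Move 1: X drops in col 3, lands at row 4
Move 2: O drops in col 3, lands at row 3
Move 3: X drops in col 5, lands at row 4
Move 4: O drops in col 2, lands at row 4
Move 5: X drops in col 1, lands at row 4
Move 6: O drops in col 3, lands at row 2
Move 7: X drops in col 2, lands at row 3
Move 8: O drops in col 0, lands at row 4
Move 9: X drops in col 3, lands at row 1
Move 10: O drops in col 5, lands at row 3
Move 11: X drops in col 4, lands at row 4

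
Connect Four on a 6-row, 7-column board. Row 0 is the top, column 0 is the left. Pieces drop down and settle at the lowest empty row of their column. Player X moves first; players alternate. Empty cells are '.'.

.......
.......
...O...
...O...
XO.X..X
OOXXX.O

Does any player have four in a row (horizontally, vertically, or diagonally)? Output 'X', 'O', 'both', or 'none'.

none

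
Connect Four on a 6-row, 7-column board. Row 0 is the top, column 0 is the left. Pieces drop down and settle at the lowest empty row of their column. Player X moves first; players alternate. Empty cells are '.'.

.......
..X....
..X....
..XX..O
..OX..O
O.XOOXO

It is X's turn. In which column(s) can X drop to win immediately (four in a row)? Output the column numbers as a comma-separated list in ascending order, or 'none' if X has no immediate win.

col 0: drop X → no win
col 1: drop X → no win
col 2: drop X → WIN!
col 3: drop X → no win
col 4: drop X → WIN!
col 5: drop X → no win
col 6: drop X → no win

Answer: 2,4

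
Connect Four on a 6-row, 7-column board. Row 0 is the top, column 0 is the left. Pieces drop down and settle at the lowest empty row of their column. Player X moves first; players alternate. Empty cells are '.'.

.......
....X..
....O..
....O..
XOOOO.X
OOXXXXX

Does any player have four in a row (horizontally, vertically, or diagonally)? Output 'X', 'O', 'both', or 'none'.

both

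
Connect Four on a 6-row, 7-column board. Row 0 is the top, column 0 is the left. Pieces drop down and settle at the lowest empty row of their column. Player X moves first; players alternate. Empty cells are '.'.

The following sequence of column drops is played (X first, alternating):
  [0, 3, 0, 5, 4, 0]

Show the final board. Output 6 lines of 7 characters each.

Move 1: X drops in col 0, lands at row 5
Move 2: O drops in col 3, lands at row 5
Move 3: X drops in col 0, lands at row 4
Move 4: O drops in col 5, lands at row 5
Move 5: X drops in col 4, lands at row 5
Move 6: O drops in col 0, lands at row 3

Answer: .......
.......
.......
O......
X......
X..OXO.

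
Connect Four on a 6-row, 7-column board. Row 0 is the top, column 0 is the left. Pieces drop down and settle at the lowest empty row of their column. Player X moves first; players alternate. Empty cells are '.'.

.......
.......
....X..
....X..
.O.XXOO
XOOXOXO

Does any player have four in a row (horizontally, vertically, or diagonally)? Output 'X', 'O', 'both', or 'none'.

none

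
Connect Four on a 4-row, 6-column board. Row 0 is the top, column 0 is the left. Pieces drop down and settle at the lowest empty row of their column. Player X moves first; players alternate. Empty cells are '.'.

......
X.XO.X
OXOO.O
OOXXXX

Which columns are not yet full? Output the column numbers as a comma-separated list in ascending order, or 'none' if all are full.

col 0: top cell = '.' → open
col 1: top cell = '.' → open
col 2: top cell = '.' → open
col 3: top cell = '.' → open
col 4: top cell = '.' → open
col 5: top cell = '.' → open

Answer: 0,1,2,3,4,5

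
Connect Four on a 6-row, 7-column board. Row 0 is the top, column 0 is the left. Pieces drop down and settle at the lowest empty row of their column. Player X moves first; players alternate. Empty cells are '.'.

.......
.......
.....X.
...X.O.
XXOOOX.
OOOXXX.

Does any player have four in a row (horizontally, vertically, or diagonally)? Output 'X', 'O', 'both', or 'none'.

none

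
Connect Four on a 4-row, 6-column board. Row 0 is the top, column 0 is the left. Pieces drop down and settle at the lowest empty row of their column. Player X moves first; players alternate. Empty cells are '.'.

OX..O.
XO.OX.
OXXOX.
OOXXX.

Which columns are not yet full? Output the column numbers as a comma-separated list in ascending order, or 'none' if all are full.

Answer: 2,3,5

Derivation:
col 0: top cell = 'O' → FULL
col 1: top cell = 'X' → FULL
col 2: top cell = '.' → open
col 3: top cell = '.' → open
col 4: top cell = 'O' → FULL
col 5: top cell = '.' → open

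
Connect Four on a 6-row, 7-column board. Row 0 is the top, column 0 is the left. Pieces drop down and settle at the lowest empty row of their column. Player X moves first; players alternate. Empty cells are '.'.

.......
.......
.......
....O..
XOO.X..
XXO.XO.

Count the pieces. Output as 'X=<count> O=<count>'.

X=5 O=5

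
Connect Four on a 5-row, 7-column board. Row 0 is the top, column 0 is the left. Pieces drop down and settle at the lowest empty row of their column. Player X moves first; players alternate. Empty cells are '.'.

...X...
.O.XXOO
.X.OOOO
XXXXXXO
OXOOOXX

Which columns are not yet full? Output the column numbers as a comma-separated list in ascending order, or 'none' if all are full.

col 0: top cell = '.' → open
col 1: top cell = '.' → open
col 2: top cell = '.' → open
col 3: top cell = 'X' → FULL
col 4: top cell = '.' → open
col 5: top cell = '.' → open
col 6: top cell = '.' → open

Answer: 0,1,2,4,5,6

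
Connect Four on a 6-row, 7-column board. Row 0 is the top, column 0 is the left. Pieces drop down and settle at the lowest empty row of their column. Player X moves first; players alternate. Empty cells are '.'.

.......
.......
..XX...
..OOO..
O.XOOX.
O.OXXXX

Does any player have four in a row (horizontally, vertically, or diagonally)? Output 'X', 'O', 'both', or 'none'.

X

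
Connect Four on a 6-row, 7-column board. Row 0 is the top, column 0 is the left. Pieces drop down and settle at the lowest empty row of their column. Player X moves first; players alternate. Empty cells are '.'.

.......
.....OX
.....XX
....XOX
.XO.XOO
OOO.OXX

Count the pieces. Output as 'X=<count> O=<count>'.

X=9 O=9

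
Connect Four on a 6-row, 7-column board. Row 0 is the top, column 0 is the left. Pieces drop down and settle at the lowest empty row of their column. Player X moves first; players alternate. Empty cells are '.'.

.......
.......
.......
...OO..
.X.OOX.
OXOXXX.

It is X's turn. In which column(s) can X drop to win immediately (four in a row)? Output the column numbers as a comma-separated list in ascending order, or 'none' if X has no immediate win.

col 0: drop X → no win
col 1: drop X → no win
col 2: drop X → no win
col 3: drop X → no win
col 4: drop X → no win
col 5: drop X → no win
col 6: drop X → WIN!

Answer: 6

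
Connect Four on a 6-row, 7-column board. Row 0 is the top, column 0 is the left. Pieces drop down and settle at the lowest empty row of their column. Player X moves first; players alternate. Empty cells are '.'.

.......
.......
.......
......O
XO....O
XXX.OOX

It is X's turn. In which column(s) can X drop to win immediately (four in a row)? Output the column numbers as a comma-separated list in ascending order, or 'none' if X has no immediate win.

col 0: drop X → no win
col 1: drop X → no win
col 2: drop X → no win
col 3: drop X → WIN!
col 4: drop X → no win
col 5: drop X → no win
col 6: drop X → no win

Answer: 3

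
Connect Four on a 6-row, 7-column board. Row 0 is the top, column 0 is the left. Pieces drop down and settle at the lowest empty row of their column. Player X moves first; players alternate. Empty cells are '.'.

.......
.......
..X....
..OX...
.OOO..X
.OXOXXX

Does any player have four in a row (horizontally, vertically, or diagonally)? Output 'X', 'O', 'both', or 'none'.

none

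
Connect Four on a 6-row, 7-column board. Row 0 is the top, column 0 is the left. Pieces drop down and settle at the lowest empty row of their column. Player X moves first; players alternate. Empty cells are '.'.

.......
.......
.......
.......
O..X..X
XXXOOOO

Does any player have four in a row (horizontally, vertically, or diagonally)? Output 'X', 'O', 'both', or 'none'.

O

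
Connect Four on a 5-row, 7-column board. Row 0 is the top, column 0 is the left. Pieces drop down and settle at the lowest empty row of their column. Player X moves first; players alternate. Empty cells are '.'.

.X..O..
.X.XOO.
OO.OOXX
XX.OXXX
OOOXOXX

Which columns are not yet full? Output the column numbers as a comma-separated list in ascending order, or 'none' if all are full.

Answer: 0,2,3,5,6

Derivation:
col 0: top cell = '.' → open
col 1: top cell = 'X' → FULL
col 2: top cell = '.' → open
col 3: top cell = '.' → open
col 4: top cell = 'O' → FULL
col 5: top cell = '.' → open
col 6: top cell = '.' → open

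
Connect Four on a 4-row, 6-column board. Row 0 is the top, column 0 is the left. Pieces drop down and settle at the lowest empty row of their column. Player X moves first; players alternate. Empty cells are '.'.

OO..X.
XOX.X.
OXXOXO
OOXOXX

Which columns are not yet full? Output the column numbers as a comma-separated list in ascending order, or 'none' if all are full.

Answer: 2,3,5

Derivation:
col 0: top cell = 'O' → FULL
col 1: top cell = 'O' → FULL
col 2: top cell = '.' → open
col 3: top cell = '.' → open
col 4: top cell = 'X' → FULL
col 5: top cell = '.' → open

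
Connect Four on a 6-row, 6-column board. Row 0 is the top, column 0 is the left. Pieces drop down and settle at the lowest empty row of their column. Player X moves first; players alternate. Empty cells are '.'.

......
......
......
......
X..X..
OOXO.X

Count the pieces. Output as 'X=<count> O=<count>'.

X=4 O=3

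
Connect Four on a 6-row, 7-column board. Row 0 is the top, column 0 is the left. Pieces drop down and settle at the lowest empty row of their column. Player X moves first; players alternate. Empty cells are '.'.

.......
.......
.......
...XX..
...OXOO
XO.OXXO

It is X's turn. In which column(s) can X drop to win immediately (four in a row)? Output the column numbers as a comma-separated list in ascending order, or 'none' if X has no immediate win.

Answer: 4

Derivation:
col 0: drop X → no win
col 1: drop X → no win
col 2: drop X → no win
col 3: drop X → no win
col 4: drop X → WIN!
col 5: drop X → no win
col 6: drop X → no win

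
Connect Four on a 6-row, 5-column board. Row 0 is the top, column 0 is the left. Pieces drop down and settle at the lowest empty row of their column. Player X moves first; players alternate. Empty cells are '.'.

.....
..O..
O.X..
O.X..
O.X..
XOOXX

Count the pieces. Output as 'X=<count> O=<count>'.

X=6 O=6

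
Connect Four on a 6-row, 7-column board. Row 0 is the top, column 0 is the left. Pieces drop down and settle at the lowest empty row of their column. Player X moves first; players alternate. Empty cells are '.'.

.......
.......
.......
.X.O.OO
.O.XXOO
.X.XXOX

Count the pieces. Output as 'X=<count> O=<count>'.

X=7 O=7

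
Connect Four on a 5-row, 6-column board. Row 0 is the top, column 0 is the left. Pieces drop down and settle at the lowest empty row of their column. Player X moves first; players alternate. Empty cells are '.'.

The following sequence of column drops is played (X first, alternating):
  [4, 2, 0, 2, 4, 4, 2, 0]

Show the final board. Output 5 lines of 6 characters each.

Move 1: X drops in col 4, lands at row 4
Move 2: O drops in col 2, lands at row 4
Move 3: X drops in col 0, lands at row 4
Move 4: O drops in col 2, lands at row 3
Move 5: X drops in col 4, lands at row 3
Move 6: O drops in col 4, lands at row 2
Move 7: X drops in col 2, lands at row 2
Move 8: O drops in col 0, lands at row 3

Answer: ......
......
..X.O.
O.O.X.
X.O.X.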